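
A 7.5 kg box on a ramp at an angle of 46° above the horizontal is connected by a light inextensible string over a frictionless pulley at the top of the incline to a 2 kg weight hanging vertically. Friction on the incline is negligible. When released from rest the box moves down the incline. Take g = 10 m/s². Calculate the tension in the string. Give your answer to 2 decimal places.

For the box on the incline: the weight component along the slope is m₁g sin 46° = 7.5 × 10 × 0.7193 = 53.948 N and the normal force is N = m₁g cos 46° = 52.099 N.
Newton's second law for the box (down-slope positive): 53.948 − T = 7.5 a. For the hanging weight (upward positive): T − 2 × 10 = 2 a.
Adding the two equations eliminates T: 33.948 = 9.5 a, so a = 3.5735 m/s².
Then from the hanging weight's equation, T = 2 × (10 + 3.5735) = 27.147 N.

27.15 N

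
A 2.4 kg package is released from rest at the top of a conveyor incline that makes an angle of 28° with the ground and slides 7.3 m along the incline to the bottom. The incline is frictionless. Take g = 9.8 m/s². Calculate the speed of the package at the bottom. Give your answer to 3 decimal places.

8.196 m/s

The weight component along the incline is mg sin 28° = 11.042 N and the normal force is N = mg cos 28° = 20.767 N.
With no friction, a = g sin 28° = 4.6008 m/s².
Starting from rest over a distance of 7.3 m, v² = 2aL = 2 × 4.6008 × 7.3 = 67.1717, so v = 8.1958 m/s.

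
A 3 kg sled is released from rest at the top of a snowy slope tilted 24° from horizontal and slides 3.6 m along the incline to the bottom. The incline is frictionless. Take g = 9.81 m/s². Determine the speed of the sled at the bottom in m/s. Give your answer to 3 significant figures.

The weight component along the incline is mg sin 24° = 11.970 N and the normal force is N = mg cos 24° = 26.886 N.
With no friction, a = g sin 24° = 3.9901 m/s².
Starting from rest over a distance of 3.6 m, v² = 2aL = 2 × 3.9901 × 3.6 = 28.7287, so v = 5.3599 m/s.

5.36 m/s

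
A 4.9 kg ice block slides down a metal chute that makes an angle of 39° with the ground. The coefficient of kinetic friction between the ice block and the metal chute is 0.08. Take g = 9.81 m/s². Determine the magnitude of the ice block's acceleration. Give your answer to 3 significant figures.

Resolving the weight along the incline: the component pulling the ice block down the slope is mg sin 39° = 4.9 × 9.81 × 0.6293 = 30.250 N, and the normal force is N = mg cos 39° = 4.9 × 9.81 × 0.7771 = 37.354 N.
Kinetic friction acts up the slope with magnitude f = μN = 0.08 × 37.354 = 2.988 N.
Net force along the incline is 30.250 − 2.988 = 27.262 N, so a = 27.262 / 4.9 = 5.5637 m/s².

5.56 m/s²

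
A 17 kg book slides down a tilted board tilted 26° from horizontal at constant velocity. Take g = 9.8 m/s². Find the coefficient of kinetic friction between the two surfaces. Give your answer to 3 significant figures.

0.488

At constant velocity the net force along the incline is zero: mg sin 26° = μ mg cos 26°.
So μ = tan 26° = 0.4384 / 0.8988 = 0.4878.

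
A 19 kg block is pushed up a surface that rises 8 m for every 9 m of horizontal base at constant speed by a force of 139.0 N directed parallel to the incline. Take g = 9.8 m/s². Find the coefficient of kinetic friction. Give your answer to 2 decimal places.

At constant speed ΣF = 0 along the incline. The applied 139.0 N acts up the slope; the weight component mg sin 41.63° = 123.705 N and kinetic friction μN both act down the slope.
So 139.0 = 123.705 + μ × 139.168, giving μ = (139.0 − 123.705) / 139.168 = 0.1099.

0.11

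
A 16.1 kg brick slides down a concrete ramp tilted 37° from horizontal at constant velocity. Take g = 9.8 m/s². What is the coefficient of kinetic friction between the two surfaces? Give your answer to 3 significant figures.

At constant velocity the net force along the incline is zero: mg sin 37° = μ mg cos 37°.
So μ = tan 37° = 0.6018 / 0.7986 = 0.7536.

0.754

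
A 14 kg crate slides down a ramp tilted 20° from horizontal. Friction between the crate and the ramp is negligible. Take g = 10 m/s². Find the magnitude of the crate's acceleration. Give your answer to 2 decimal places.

Resolving the weight along the incline: the component pulling the crate down the slope is mg sin 20° = 14 × 10 × 0.3420 = 47.880 N, and the normal force is N = mg cos 20° = 14 × 10 × 0.9397 = 131.558 N.
With no friction the net force along the incline is 47.880 N, so a = g sin 20° = 47.880 / 14 = 3.4200 m/s².

3.42 m/s²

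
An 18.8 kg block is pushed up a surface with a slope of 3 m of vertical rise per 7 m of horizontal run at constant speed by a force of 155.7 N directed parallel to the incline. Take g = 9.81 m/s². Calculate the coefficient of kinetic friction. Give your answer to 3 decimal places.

At constant speed ΣF = 0 along the incline. The applied 155.7 N acts up the slope; the weight component mg sin 23.20° = 72.650 N and kinetic friction μN both act down the slope.
So 155.7 = 72.650 + μ × 169.516, giving μ = (155.7 − 72.650) / 169.516 = 0.4899.

0.490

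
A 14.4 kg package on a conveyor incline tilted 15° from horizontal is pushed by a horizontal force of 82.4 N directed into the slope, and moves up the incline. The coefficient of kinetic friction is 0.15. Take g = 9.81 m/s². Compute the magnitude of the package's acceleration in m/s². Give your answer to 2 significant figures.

The horizontal push has components F cos 15° = 82.4 × 0.9659 = 79.590 N up the incline and F sin 15° = 82.4 × 0.2588 = 21.325 N pressing into the surface.
The normal force is therefore N = mg cos 15° + F sin 15° = 136.447 + 21.325 = 157.772 N, and kinetic friction down the slope is μN = 0.15 × 157.772 = 23.666 N.
Along the incline: F cos 15° − mg sin 15° − μN = ma, so 79.590 − 36.559 − 23.666 = 14.4 a, giving a = 1.3448 m/s².

1.3 m/s²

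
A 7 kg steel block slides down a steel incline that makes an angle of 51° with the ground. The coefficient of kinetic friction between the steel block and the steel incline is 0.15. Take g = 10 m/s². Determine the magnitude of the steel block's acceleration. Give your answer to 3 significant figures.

Resolving the weight along the incline: the component pulling the steel block down the slope is mg sin 51° = 7 × 10 × 0.7771 = 54.397 N, and the normal force is N = mg cos 51° = 7 × 10 × 0.6293 = 44.051 N.
Kinetic friction acts up the slope with magnitude f = μN = 0.15 × 44.051 = 6.608 N.
Net force along the incline is 54.397 − 6.608 = 47.789 N, so a = 47.789 / 7 = 6.8270 m/s².

6.83 m/s²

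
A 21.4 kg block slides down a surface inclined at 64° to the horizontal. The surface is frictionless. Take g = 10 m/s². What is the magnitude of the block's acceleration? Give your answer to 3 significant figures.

8.99 m/s²

Resolving the weight along the incline: the component pulling the block down the slope is mg sin 64° = 21.4 × 10 × 0.8988 = 192.343 N, and the normal force is N = mg cos 64° = 21.4 × 10 × 0.4384 = 93.818 N.
With no friction the net force along the incline is 192.343 N, so a = g sin 64° = 192.343 / 21.4 = 8.9880 m/s².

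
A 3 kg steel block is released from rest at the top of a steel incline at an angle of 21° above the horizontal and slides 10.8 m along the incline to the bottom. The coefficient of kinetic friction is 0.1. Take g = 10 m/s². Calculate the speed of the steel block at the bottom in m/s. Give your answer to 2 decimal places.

7.57 m/s

The weight component along the incline is mg sin 21° = 10.751 N and the normal force is N = mg cos 21° = 28.007 N.
Friction up the slope is f = μN = 0.1 × 28.007 = 2.801 N, so the net downslope force is 10.751 − 2.801 = 7.950 N and a = 7.950 / 3 = 2.6500 m/s².
Starting from rest over a distance of 10.8 m, v² = 2aL = 2 × 2.6500 × 10.8 = 57.2400, so v = 7.5657 m/s.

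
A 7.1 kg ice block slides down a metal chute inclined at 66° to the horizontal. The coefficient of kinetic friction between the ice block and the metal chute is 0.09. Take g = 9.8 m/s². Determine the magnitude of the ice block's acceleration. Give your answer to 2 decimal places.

Resolving the weight along the incline: the component pulling the ice block down the slope is mg sin 66° = 7.1 × 9.8 × 0.9135 = 63.561 N, and the normal force is N = mg cos 66° = 7.1 × 9.8 × 0.4067 = 28.298 N.
Kinetic friction acts up the slope with magnitude f = μN = 0.09 × 28.298 = 2.547 N.
Net force along the incline is 63.561 − 2.547 = 61.014 N, so a = 61.014 / 7.1 = 8.5935 m/s².

8.59 m/s²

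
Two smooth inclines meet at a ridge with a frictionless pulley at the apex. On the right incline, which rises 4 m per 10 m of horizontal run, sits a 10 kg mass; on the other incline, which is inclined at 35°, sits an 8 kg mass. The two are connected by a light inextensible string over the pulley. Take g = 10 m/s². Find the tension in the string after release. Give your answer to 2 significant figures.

42 N

Resolve each weight along its own incline: the 10 kg mass has component 10 × 10 × sin 21.80° = 37.139 N down its slope, and the 8 kg mass has 8 × 10 × sin 35° = 45.886 N down its slope.
The 8 kg side's 45.886 N exceeds the other side's 37.139 N, so that mass slides down and the 10 kg mass slides up. Taking that direction as positive, Newton's second law for the whole system gives 45.886 − 37.139 = (10 + 8) a, so a = 8.747 / 18 = 0.4859 m/s².
For the 10 kg mass (up-slope positive): T − 37.139 = 10 × 0.4859, so T = 41.998 N.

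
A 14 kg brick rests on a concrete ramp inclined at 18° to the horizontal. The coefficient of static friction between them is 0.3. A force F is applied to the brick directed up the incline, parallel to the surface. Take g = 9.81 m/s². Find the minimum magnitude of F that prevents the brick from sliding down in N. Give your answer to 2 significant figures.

3.3 N

The normal force is N = mg cos 18° = 130.618 N. With F at its minimum the brick is on the verge of sliding down, so static friction is at its maximum μ_s N = 0.3 × 130.618 = 39.185 N and acts up the slope.
Equilibrium along the incline: F + μ_s N = mg sin 18°, so F = 42.440 − 39.185 = 3.255 N.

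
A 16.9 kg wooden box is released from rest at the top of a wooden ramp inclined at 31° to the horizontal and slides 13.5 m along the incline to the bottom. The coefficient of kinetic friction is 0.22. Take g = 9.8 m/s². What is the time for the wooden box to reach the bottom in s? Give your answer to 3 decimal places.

The weight component along the incline is mg sin 31° = 85.301 N and the normal force is N = mg cos 31° = 141.964 N.
Friction up the slope is f = μN = 0.22 × 141.964 = 31.232 N, so the net downslope force is 85.301 − 31.232 = 54.069 N and a = 54.069 / 16.9 = 3.1993 m/s².
Starting from rest, L = ½at², so t = √(2L/a) = √(2 × 13.5 / 3.1993) = 2.9051 s.

2.905 s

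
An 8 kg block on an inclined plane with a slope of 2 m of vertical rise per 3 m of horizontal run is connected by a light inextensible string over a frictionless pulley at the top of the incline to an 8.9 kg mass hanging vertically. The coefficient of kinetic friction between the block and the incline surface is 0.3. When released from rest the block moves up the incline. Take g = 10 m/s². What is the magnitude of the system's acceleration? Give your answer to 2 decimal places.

For the block on the incline: the weight component along the slope is m₁g sin 33.69° = 8 × 10 × 0.5547 = 44.376 N and the normal force is N = m₁g cos 33.69° = 66.564 N.
Kinetic friction opposes the block's motion up the incline: f = μN = 0.3 × 66.564 = 19.969 N acting down the slope.
Newton's second law for the block (up-slope positive): T − 44.376 − 19.969 = 8 a. For the hanging mass (downward positive): 8.9 × 10 − T = 8.9 a.
Adding the two equations eliminates T: 24.655 = 16.9 a, so a = 1.4589 m/s².

1.46 m/s²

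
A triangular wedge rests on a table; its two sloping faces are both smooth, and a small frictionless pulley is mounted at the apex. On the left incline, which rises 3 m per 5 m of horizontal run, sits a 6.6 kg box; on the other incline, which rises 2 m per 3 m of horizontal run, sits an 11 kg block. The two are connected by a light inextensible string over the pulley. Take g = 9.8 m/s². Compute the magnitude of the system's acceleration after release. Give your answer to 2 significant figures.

1.5 m/s²

Resolve each weight along its own incline: the 6.6 kg mass has component 6.6 × 9.8 × sin 30.96° = 33.278 N down its slope, and the 11 kg mass has 11 × 9.8 × sin 33.69° = 59.797 N down its slope.
The 11 kg side's 59.797 N exceeds the other side's 33.278 N, so that mass slides down and the 6.6 kg mass slides up. Taking that direction as positive, Newton's second law for the whole system gives 59.797 − 33.278 = (6.6 + 11) a, so a = 26.519 / 17.6 = 1.5068 m/s².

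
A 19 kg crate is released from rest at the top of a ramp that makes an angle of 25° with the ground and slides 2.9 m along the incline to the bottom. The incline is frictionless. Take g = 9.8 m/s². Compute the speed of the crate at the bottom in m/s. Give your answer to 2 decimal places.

4.90 m/s

The weight component along the incline is mg sin 25° = 78.692 N and the normal force is N = mg cos 25° = 168.755 N.
With no friction, a = g sin 25° = 4.1417 m/s².
Starting from rest over a distance of 2.9 m, v² = 2aL = 2 × 4.1417 × 2.9 = 24.0219, so v = 4.9012 m/s.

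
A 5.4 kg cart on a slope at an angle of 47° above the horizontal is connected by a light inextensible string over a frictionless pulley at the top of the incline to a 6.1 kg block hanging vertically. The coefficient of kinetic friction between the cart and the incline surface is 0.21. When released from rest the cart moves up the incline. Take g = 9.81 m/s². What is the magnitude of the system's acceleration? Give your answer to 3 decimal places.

For the cart on the incline: the weight component along the slope is m₁g sin 47° = 5.4 × 9.81 × 0.7314 = 38.745 N and the normal force is N = m₁g cos 47° = 36.128 N.
Kinetic friction opposes the cart's motion up the incline: f = μN = 0.21 × 36.128 = 7.587 N acting down the slope.
Newton's second law for the cart (up-slope positive): T − 38.745 − 7.587 = 5.4 a. For the hanging block (downward positive): 6.1 × 9.81 − T = 6.1 a.
Adding the two equations eliminates T: 13.509 = 11.5 a, so a = 1.1747 m/s².

1.175 m/s²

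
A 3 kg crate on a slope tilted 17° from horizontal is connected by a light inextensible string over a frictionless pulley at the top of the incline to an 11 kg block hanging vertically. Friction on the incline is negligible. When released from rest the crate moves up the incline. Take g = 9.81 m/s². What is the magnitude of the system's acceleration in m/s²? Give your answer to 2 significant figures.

For the crate on the incline: the weight component along the slope is m₁g sin 17° = 3 × 9.81 × 0.2924 = 8.605 N and the normal force is N = m₁g cos 17° = 28.144 N.
Newton's second law for the crate (up-slope positive): T − 8.605 = 3 a. For the hanging block (downward positive): 11 × 9.81 − T = 11 a.
Adding the two equations eliminates T: 99.305 = 14 a, so a = 7.0932 m/s².

7.1 m/s²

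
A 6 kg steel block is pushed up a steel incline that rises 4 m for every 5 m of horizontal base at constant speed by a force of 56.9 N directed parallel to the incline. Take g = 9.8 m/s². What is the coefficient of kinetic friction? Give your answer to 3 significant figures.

0.439

At constant speed ΣF = 0 along the incline. The applied 56.9 N acts up the slope; the weight component mg sin 38.66° = 36.732 N and kinetic friction μN both act down the slope.
So 56.9 = 36.732 + μ × 45.915, giving μ = (56.9 − 36.732) / 45.915 = 0.4392.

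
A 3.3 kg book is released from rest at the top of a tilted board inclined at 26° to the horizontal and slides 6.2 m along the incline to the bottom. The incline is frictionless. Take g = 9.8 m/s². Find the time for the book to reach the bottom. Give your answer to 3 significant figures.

The weight component along the incline is mg sin 26° = 14.177 N and the normal force is N = mg cos 26° = 29.067 N.
With no friction, a = g sin 26° = 4.2960 m/s².
Starting from rest, L = ½at², so t = √(2L/a) = √(2 × 6.2 / 4.2960) = 1.6989 s.

1.70 s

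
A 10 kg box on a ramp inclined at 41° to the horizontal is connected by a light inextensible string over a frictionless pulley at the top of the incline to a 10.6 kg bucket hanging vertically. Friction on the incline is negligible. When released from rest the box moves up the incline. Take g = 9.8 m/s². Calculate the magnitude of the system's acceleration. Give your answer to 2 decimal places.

1.92 m/s²

For the box on the incline: the weight component along the slope is m₁g sin 41° = 10 × 9.8 × 0.6561 = 64.298 N and the normal force is N = m₁g cos 41° = 73.962 N.
Newton's second law for the box (up-slope positive): T − 64.298 = 10 a. For the hanging bucket (downward positive): 10.6 × 9.8 − T = 10.6 a.
Adding the two equations eliminates T: 39.582 = 20.6 a, so a = 1.9215 m/s².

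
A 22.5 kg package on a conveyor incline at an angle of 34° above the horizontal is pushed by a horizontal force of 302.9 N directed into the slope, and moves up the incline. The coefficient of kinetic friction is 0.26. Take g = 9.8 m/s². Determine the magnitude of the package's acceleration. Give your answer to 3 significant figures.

The horizontal push has components F cos 34° = 302.9 × 0.8290 = 251.104 N up the incline and F sin 34° = 302.9 × 0.5592 = 169.382 N pressing into the surface.
The normal force is therefore N = mg cos 34° + F sin 34° = 182.795 + 169.382 = 352.177 N, and kinetic friction down the slope is μN = 0.26 × 352.177 = 91.566 N.
Along the incline: F cos 34° − mg sin 34° − μN = ma, so 251.104 − 123.304 − 91.566 = 22.5 a, giving a = 1.6104 m/s².

1.61 m/s²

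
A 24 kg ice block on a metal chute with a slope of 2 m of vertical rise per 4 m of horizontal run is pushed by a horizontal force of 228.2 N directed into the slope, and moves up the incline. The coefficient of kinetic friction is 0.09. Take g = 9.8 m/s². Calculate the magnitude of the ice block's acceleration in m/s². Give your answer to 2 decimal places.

2.95 m/s²

The horizontal push has components F cos 26.57° = 228.2 × 0.8944 = 204.102 N up the incline and F sin 26.57° = 228.2 × 0.4472 = 102.051 N pressing into the surface.
The normal force is therefore N = mg cos 26.57° + F sin 26.57° = 210.363 + 102.051 = 312.414 N, and kinetic friction down the slope is μN = 0.09 × 312.414 = 28.117 N.
Along the incline: F cos 26.57° − mg sin 26.57° − μN = ma, so 204.102 − 105.181 − 28.117 = 24 a, giving a = 2.9502 m/s².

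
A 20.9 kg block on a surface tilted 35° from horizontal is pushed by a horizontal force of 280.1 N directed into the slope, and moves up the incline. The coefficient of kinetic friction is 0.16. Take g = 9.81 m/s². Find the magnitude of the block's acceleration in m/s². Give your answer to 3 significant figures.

2.84 m/s²

The horizontal push has components F cos 35° = 280.1 × 0.8192 = 229.458 N up the incline and F sin 35° = 280.1 × 0.5736 = 160.665 N pressing into the surface.
The normal force is therefore N = mg cos 35° + F sin 35° = 167.960 + 160.665 = 328.625 N, and kinetic friction down the slope is μN = 0.16 × 328.625 = 52.580 N.
Along the incline: F cos 35° − mg sin 35° − μN = ma, so 229.458 − 117.605 − 52.580 = 20.9 a, giving a = 2.8360 m/s².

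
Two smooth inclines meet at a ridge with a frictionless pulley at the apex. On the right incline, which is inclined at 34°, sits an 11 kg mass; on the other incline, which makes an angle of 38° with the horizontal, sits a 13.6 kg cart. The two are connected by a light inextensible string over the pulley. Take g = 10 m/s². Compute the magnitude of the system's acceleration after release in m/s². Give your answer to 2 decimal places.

0.90 m/s²

Resolve each weight along its own incline: the 11 kg mass has component 11 × 10 × sin 34° = 61.511 N down its slope, and the 13.6 kg mass has 13.6 × 10 × sin 38° = 83.730 N down its slope.
The 13.6 kg side's 83.730 N exceeds the other side's 61.511 N, so that mass slides down and the 11 kg mass slides up. Taking that direction as positive, Newton's second law for the whole system gives 83.730 − 61.511 = (11 + 13.6) a, so a = 22.219 / 24.6 = 0.9032 m/s².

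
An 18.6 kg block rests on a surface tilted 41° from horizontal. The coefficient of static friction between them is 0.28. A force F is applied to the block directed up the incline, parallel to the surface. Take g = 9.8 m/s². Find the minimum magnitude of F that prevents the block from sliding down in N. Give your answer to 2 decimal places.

The normal force is N = mg cos 41° = 137.568 N. With F at its minimum the block is on the verge of sliding down, so static friction is at its maximum μ_s N = 0.28 × 137.568 = 38.519 N and acts up the slope.
Equilibrium along the incline: F + μ_s N = mg sin 41°, so F = 119.586 − 38.519 = 81.067 N.

81.07 N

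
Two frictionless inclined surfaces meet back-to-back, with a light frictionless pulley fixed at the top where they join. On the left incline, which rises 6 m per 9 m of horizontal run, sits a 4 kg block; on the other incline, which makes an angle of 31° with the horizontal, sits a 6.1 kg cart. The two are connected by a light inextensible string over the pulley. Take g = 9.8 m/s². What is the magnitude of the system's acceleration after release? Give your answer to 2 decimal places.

0.90 m/s²

Resolve each weight along its own incline: the 4 kg mass has component 4 × 9.8 × sin 33.69° = 21.744 N down its slope, and the 6.1 kg mass has 6.1 × 9.8 × sin 31° = 30.789 N down its slope.
The 6.1 kg side's 30.789 N exceeds the other side's 21.744 N, so that mass slides down and the 4 kg mass slides up. Taking that direction as positive, Newton's second law for the whole system gives 30.789 − 21.744 = (4 + 6.1) a, so a = 9.045 / 10.1 = 0.8955 m/s².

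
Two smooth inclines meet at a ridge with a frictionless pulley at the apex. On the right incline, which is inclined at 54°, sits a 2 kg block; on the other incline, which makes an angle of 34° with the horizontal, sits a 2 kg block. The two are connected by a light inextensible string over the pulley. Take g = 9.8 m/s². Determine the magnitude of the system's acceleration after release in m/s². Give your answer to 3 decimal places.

Resolve each weight along its own incline: the 2 kg mass has component 2 × 9.8 × sin 54° = 15.857 N down its slope, and the 2 kg mass has 2 × 9.8 × sin 34° = 10.960 N down its slope.
The 2 kg side's 15.857 N exceeds the other side's 10.960 N, so that mass slides down and the 2 kg mass slides up. Taking that direction as positive, Newton's second law for the whole system gives 15.857 − 10.960 = (2 + 2) a, so a = 4.897 / 4 = 1.2243 m/s².

1.224 m/s²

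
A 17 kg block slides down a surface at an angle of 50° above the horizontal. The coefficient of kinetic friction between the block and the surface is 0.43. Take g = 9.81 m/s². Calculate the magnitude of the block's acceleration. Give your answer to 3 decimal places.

4.803 m/s²

Resolving the weight along the incline: the component pulling the block down the slope is mg sin 50° = 17 × 9.81 × 0.7660 = 127.746 N, and the normal force is N = mg cos 50° = 17 × 9.81 × 0.6428 = 107.200 N.
Kinetic friction acts up the slope with magnitude f = μN = 0.43 × 107.200 = 46.096 N.
Net force along the incline is 127.746 − 46.096 = 81.650 N, so a = 81.650 / 17 = 4.8029 m/s².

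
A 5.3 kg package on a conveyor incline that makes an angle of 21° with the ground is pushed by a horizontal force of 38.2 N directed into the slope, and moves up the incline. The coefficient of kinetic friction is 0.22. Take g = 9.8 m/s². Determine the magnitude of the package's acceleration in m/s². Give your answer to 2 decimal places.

The horizontal push has components F cos 21° = 38.2 × 0.9336 = 35.664 N up the incline and F sin 21° = 38.2 × 0.3584 = 13.691 N pressing into the surface.
The normal force is therefore N = mg cos 21° + F sin 21° = 48.491 + 13.691 = 62.182 N, and kinetic friction down the slope is μN = 0.22 × 62.182 = 13.680 N.
Along the incline: F cos 21° − mg sin 21° − μN = ma, so 35.664 − 18.615 − 13.680 = 5.3 a, giving a = 0.6357 m/s².

0.64 m/s²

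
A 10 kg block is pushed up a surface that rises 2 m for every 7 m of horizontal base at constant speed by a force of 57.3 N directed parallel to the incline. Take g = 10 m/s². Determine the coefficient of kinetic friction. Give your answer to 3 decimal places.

At constant speed ΣF = 0 along the incline. The applied 57.3 N acts up the slope; the weight component mg sin 15.95° = 27.472 N and kinetic friction μN both act down the slope.
So 57.3 = 27.472 + μ × 96.152, giving μ = (57.3 − 27.472) / 96.152 = 0.3102.

0.310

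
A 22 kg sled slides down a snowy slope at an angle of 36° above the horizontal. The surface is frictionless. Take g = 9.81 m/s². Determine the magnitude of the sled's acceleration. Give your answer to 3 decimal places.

Resolving the weight along the incline: the component pulling the sled down the slope is mg sin 36° = 22 × 9.81 × 0.5878 = 126.859 N, and the normal force is N = mg cos 36° = 22 × 9.81 × 0.8090 = 174.598 N.
With no friction the net force along the incline is 126.859 N, so a = g sin 36° = 126.859 / 22 = 5.7663 m/s².

5.766 m/s²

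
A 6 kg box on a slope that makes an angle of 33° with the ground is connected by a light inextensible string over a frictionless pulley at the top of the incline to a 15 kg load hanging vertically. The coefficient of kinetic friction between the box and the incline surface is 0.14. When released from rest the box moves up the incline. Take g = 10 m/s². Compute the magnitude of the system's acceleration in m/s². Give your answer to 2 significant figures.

For the box on the incline: the weight component along the slope is m₁g sin 33° = 6 × 10 × 0.5446 = 32.676 N and the normal force is N = m₁g cos 33° = 50.320 N.
Kinetic friction opposes the box's motion up the incline: f = μN = 0.14 × 50.320 = 7.045 N acting down the slope.
Newton's second law for the box (up-slope positive): T − 32.676 − 7.045 = 6 a. For the hanging load (downward positive): 15 × 10 − T = 15 a.
Adding the two equations eliminates T: 110.279 = 21 a, so a = 5.2514 m/s².

5.3 m/s²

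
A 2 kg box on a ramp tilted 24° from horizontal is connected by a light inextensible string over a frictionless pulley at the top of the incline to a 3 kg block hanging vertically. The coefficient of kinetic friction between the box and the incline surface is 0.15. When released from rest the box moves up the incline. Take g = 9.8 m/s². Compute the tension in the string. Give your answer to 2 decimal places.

18.15 N

For the box on the incline: the weight component along the slope is m₁g sin 24° = 2 × 9.8 × 0.4067 = 7.971 N and the normal force is N = m₁g cos 24° = 17.905 N.
Kinetic friction opposes the box's motion up the incline: f = μN = 0.15 × 17.905 = 2.686 N acting down the slope.
Newton's second law for the box (up-slope positive): T − 7.971 − 2.686 = 2 a. For the hanging block (downward positive): 3 × 9.8 − T = 3 a.
Adding the two equations eliminates T: 18.743 = 5 a, so a = 3.7486 m/s².
Then from the hanging block's equation, T = 3 × (9.8 − 3.7486) = 18.154 N.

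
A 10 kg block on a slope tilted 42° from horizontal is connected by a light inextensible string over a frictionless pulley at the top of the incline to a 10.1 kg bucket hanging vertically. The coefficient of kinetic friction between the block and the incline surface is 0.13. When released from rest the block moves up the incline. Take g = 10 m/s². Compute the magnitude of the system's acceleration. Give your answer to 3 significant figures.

1.22 m/s²

For the block on the incline: the weight component along the slope is m₁g sin 42° = 10 × 10 × 0.6691 = 66.910 N and the normal force is N = m₁g cos 42° = 74.314 N.
Kinetic friction opposes the block's motion up the incline: f = μN = 0.13 × 74.314 = 9.661 N acting down the slope.
Newton's second law for the block (up-slope positive): T − 66.910 − 9.661 = 10 a. For the hanging bucket (downward positive): 10.1 × 10 − T = 10.1 a.
Adding the two equations eliminates T: 24.429 = 20.1 a, so a = 1.2154 m/s².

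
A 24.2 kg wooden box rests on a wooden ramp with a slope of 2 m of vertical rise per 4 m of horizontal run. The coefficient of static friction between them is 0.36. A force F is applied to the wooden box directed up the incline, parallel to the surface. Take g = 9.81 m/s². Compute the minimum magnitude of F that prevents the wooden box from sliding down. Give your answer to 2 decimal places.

The normal force is N = mg cos 26.57° = 212.339 N. With F at its minimum the wooden box is on the verge of sliding down, so static friction is at its maximum μ_s N = 0.36 × 212.339 = 76.442 N and acts up the slope.
Equilibrium along the incline: F + μ_s N = mg sin 26.57°, so F = 106.169 − 76.442 = 29.727 N.

29.73 N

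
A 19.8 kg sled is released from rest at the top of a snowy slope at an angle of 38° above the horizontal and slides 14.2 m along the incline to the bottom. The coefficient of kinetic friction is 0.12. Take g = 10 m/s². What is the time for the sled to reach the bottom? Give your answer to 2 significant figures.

The weight component along the incline is mg sin 38° = 121.901 N and the normal force is N = mg cos 38° = 156.026 N.
Friction up the slope is f = μN = 0.12 × 156.026 = 18.723 N, so the net downslope force is 121.901 − 18.723 = 103.178 N and a = 103.178 / 19.8 = 5.2110 m/s².
Starting from rest, L = ½at², so t = √(2L/a) = √(2 × 14.2 / 5.2110) = 2.3345 s.

2.3 s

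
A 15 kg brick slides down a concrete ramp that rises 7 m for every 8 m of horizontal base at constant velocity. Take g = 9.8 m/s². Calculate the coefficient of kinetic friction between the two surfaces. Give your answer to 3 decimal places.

At constant velocity the net force along the incline is zero: mg sin 41.19° = μ mg cos 41.19°.
So μ = tan 41.19° = 0.6585 / 0.7526 = 0.8750.

0.875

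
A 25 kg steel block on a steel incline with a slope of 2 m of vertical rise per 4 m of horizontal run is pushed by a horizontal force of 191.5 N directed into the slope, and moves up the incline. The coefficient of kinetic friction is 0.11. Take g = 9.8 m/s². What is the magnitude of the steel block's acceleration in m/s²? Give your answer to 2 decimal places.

1.13 m/s²

The horizontal push has components F cos 26.57° = 191.5 × 0.8944 = 171.278 N up the incline and F sin 26.57° = 191.5 × 0.4472 = 85.639 N pressing into the surface.
The normal force is therefore N = mg cos 26.57° + F sin 26.57° = 219.128 + 85.639 = 304.767 N, and kinetic friction down the slope is μN = 0.11 × 304.767 = 33.524 N.
Along the incline: F cos 26.57° − mg sin 26.57° − μN = ma, so 171.278 − 109.564 − 33.524 = 25 a, giving a = 1.1276 m/s².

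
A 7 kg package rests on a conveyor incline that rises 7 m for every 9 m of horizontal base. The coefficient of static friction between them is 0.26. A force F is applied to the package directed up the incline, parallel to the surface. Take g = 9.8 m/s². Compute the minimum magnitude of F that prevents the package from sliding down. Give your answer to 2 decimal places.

28.04 N

The normal force is N = mg cos 37.87° = 54.150 N. With F at its minimum the package is on the verge of sliding down, so static friction is at its maximum μ_s N = 0.26 × 54.150 = 14.079 N and acts up the slope.
Equilibrium along the incline: F + μ_s N = mg sin 37.87°, so F = 42.116 − 14.079 = 28.037 N.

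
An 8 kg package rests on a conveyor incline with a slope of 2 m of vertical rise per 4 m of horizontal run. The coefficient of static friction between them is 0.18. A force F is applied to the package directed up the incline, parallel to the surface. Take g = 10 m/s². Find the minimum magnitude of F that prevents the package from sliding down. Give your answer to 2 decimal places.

The normal force is N = mg cos 26.57° = 71.554 N. With F at its minimum the package is on the verge of sliding down, so static friction is at its maximum μ_s N = 0.18 × 71.554 = 12.880 N and acts up the slope.
Equilibrium along the incline: F + μ_s N = mg sin 26.57°, so F = 35.777 − 12.880 = 22.897 N.

22.90 N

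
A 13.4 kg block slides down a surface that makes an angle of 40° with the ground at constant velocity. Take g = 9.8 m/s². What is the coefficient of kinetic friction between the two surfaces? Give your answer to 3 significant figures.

At constant velocity the net force along the incline is zero: mg sin 40° = μ mg cos 40°.
So μ = tan 40° = 0.6428 / 0.7660 = 0.8392.

0.839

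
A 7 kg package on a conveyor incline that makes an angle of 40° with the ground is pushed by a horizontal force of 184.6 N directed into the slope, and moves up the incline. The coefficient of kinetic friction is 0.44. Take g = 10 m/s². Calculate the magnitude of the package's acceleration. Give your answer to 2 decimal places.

The horizontal push has components F cos 40° = 184.6 × 0.7660 = 141.404 N up the incline and F sin 40° = 184.6 × 0.6428 = 118.661 N pressing into the surface.
The normal force is therefore N = mg cos 40° + F sin 40° = 53.620 + 118.661 = 172.281 N, and kinetic friction down the slope is μN = 0.44 × 172.281 = 75.804 N.
Along the incline: F cos 40° − mg sin 40° − μN = ma, so 141.404 − 44.996 − 75.804 = 7 a, giving a = 2.9434 m/s².

2.94 m/s²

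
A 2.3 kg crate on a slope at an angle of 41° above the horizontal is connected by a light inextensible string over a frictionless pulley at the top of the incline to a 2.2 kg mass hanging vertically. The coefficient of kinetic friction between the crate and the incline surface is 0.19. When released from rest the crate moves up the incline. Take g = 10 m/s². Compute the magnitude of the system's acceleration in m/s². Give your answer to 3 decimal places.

For the crate on the incline: the weight component along the slope is m₁g sin 41° = 2.3 × 10 × 0.6561 = 15.090 N and the normal force is N = m₁g cos 41° = 17.358 N.
Kinetic friction opposes the crate's motion up the incline: f = μN = 0.19 × 17.358 = 3.298 N acting down the slope.
Newton's second law for the crate (up-slope positive): T − 15.090 − 3.298 = 2.3 a. For the hanging mass (downward positive): 2.2 × 10 − T = 2.2 a.
Adding the two equations eliminates T: 3.612 = 4.5 a, so a = 0.8027 m/s².

0.803 m/s²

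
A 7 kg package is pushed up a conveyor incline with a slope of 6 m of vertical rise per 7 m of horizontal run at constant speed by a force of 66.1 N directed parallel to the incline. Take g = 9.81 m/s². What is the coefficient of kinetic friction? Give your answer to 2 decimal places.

0.41

At constant speed ΣF = 0 along the incline. The applied 66.1 N acts up the slope; the weight component mg sin 40.60° = 44.690 N and kinetic friction μN both act down the slope.
So 66.1 = 44.690 + μ × 52.138, giving μ = (66.1 − 44.690) / 52.138 = 0.4106.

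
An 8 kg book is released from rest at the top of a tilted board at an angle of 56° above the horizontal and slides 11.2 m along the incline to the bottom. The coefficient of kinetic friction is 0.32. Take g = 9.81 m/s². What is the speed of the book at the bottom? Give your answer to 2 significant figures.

12 m/s

The weight component along the incline is mg sin 56° = 65.063 N and the normal force is N = mg cos 56° = 43.885 N.
Friction up the slope is f = μN = 0.32 × 43.885 = 14.043 N, so the net downslope force is 65.063 − 14.043 = 51.020 N and a = 51.020 / 8 = 6.3775 m/s².
Starting from rest over a distance of 11.2 m, v² = 2aL = 2 × 6.3775 × 11.2 = 142.8560, so v = 11.9522 m/s.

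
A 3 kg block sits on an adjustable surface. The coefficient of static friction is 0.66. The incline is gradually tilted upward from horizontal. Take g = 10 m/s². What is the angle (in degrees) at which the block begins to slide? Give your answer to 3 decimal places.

33.425°

At the threshold of sliding, static friction is at its maximum μ_s N and exactly balances the weight component along the incline: mg sin θ = μ_s mg cos θ.
Hence tan θ = μ_s = 0.66, so θ = arctan(0.66) = 33.4248°.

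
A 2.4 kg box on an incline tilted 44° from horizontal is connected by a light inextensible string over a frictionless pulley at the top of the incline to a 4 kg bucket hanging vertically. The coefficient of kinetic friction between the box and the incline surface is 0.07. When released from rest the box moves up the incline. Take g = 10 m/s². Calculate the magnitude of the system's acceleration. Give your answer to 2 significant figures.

For the box on the incline: the weight component along the slope is m₁g sin 44° = 2.4 × 10 × 0.6947 = 16.673 N and the normal force is N = m₁g cos 44° = 17.264 N.
Kinetic friction opposes the box's motion up the incline: f = μN = 0.07 × 17.264 = 1.208 N acting down the slope.
Newton's second law for the box (up-slope positive): T − 16.673 − 1.208 = 2.4 a. For the hanging bucket (downward positive): 4 × 10 − T = 4 a.
Adding the two equations eliminates T: 22.119 = 6.4 a, so a = 3.4561 m/s².

3.5 m/s²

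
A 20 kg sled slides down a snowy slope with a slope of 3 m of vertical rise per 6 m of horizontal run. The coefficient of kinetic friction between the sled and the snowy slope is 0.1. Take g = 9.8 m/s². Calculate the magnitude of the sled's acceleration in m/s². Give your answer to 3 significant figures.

3.51 m/s²

Resolving the weight along the incline: the component pulling the sled down the slope is mg sin 26.57° = 20 × 9.8 × 0.4472 = 87.651 N, and the normal force is N = mg cos 26.57° = 20 × 9.8 × 0.8944 = 175.302 N.
Kinetic friction acts up the slope with magnitude f = μN = 0.1 × 175.302 = 17.530 N.
Net force along the incline is 87.651 − 17.530 = 70.121 N, so a = 70.121 / 20 = 3.5060 m/s².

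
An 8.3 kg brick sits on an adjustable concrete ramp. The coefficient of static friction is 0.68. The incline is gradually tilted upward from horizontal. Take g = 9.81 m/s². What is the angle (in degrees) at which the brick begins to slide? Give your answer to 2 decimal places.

At the threshold of sliding, static friction is at its maximum μ_s N and exactly balances the weight component along the incline: mg sin θ = μ_s mg cos θ.
Hence tan θ = μ_s = 0.68, so θ = arctan(0.68) = 34.2157°.

34.22°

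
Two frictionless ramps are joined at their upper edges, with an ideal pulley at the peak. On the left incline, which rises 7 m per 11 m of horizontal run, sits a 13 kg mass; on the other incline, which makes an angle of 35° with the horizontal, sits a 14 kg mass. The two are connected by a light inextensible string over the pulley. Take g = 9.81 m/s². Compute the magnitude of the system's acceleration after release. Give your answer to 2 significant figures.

Resolve each weight along its own incline: the 13 kg mass has component 13 × 9.81 × sin 32.47° = 68.468 N down its slope, and the 14 kg mass has 14 × 9.81 × sin 35° = 78.775 N down its slope.
The 14 kg side's 78.775 N exceeds the other side's 68.468 N, so that mass slides down and the 13 kg mass slides up. Taking that direction as positive, Newton's second law for the whole system gives 78.775 − 68.468 = (13 + 14) a, so a = 10.307 / 27 = 0.3817 m/s².

0.38 m/s²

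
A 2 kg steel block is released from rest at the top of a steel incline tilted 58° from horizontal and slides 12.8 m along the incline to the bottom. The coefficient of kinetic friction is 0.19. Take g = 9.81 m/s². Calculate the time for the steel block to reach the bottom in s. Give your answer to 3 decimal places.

1.869 s

The weight component along the incline is mg sin 58° = 16.639 N and the normal force is N = mg cos 58° = 10.397 N.
Friction up the slope is f = μN = 0.19 × 10.397 = 1.975 N, so the net downslope force is 16.639 − 1.975 = 14.664 N and a = 14.664 / 2 = 7.3320 m/s².
Starting from rest, L = ½at², so t = √(2L/a) = √(2 × 12.8 / 7.3320) = 1.8686 s.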